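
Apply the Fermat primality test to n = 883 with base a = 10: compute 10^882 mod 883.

10^1 ≡ 10 (mod 883)
10^2 ≡ 10^2 = 100 ≡ 100 (mod 883)
10^4 ≡ 100^2 = 10000 ≡ 287 (mod 883)
10^8 ≡ 287^2 = 82369 ≡ 250 (mod 883)
10^16 ≡ 250^2 = 62500 ≡ 690 (mod 883)
10^32 ≡ 690^2 = 476100 ≡ 163 (mod 883)
10^64 ≡ 163^2 = 26569 ≡ 79 (mod 883)
10^128 ≡ 79^2 = 6241 ≡ 60 (mod 883)
10^256 ≡ 60^2 = 3600 ≡ 68 (mod 883)
10^512 ≡ 68^2 = 4624 ≡ 209 (mod 883)
882 = 512 + 256 + 64 + 32 + 16 + 2 in binary powers of 2.
So 10^882 ≡ 209 · 68 · 79 · 163 · 690 · 100 ≡ 1 (mod 883).
Since the result is 1, base 10 gives no evidence that 883 is composite.

1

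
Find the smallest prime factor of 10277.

10277 is odd.
Digit sum 17, not divisible by 3.
Ends in 7: not divisible by 5.
7: 10277 = 7·1468 + 1
11: 10277 = 11·934 + 3
13: 10277 = 13·790 + 7
17: 10277 = 17·604 + 9
19: 10277 = 19·540 + 17
23: 10277 = 23·446 + 19
29: 10277 = 29·354 + 11
31: 10277 = 31·331 + 16
37: 10277 = 37·277 + 28
41: 10277 = 41·250 + 27
43: 10277 = 43·239

43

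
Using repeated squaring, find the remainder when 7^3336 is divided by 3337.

7^1 ≡ 7 (mod 3337)
7^2 ≡ 7^2 = 49 ≡ 49 (mod 3337)
7^4 ≡ 49^2 = 2401 ≡ 2401 (mod 3337)
7^8 ≡ 2401^2 = 5764801 ≡ 1802 (mod 3337)
7^16 ≡ 1802^2 = 3247204 ≡ 303 (mod 3337)
7^32 ≡ 303^2 = 91809 ≡ 1710 (mod 3337)
7^64 ≡ 1710^2 = 2924100 ≡ 888 (mod 3337)
7^128 ≡ 888^2 = 788544 ≡ 1012 (mod 3337)
7^256 ≡ 1012^2 = 1024144 ≡ 3022 (mod 3337)
7^512 ≡ 3022^2 = 9132484 ≡ 2452 (mod 3337)
7^1024 ≡ 2452^2 = 6012304 ≡ 2367 (mod 3337)
7^2048 ≡ 2367^2 = 5602689 ≡ 3203 (mod 3337)
3336 = 2048 + 1024 + 256 + 8 in binary powers of 2.
So 7^3336 ≡ 3203 · 2367 · 3022 · 1802 ≡ 2028 (mod 3337).
Since 2028 ≠ 1, base 7 is a Fermat witness: 3337 is composite.

2028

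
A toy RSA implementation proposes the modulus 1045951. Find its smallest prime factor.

1045951 is odd.
Digit sum 25, not divisible by 3.
Ends in 1: not divisible by 5.
7: 1045951 = 7·149421 + 4
11: 1045951 = 11·95086 + 5
13: 1045951 = 13·80457 + 10
17: 1045951 = 17·61526 + 9
19: 1045951 = 19·55050 + 1
23: 1045951 = 23·45476 + 3
29: 1045951 = 29·36067 + 8
31: 1045951 = 31·33740 + 11
37: 1045951 = 37·28268 + 35
41: 1045951 = 41·25511

41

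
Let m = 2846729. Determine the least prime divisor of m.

2846729 is odd.
Digit sum 38, not divisible by 3.
Ends in 9: not divisible by 5.
7: 2846729 = 7·406675 + 4
11: 2846729 = 11·258793 + 6
13: 2846729 = 13·218979 + 2
17: 2846729 = 17·167454 + 11
19: 2846729 = 19·149827 + 16
23: 2846729 = 23·123770 + 19
29: 2846729 = 29·98163 + 2
31: 2846729 = 31·91829 + 30
37: 2846729 = 37·76938 + 23
41: 2846729 = 41·69432 + 17
43: 2846729 = 43·66203

43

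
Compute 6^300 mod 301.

1

6^1 ≡ 6 (mod 301)
6^2 ≡ 6^2 = 36 ≡ 36 (mod 301)
6^4 ≡ 36^2 = 1296 ≡ 92 (mod 301)
6^8 ≡ 92^2 = 8464 ≡ 36 (mod 301)
6^16 ≡ 36^2 = 1296 ≡ 92 (mod 301)
6^32 ≡ 92^2 = 8464 ≡ 36 (mod 301)
6^64 ≡ 36^2 = 1296 ≡ 92 (mod 301)
6^128 ≡ 92^2 = 8464 ≡ 36 (mod 301)
6^256 ≡ 36^2 = 1296 ≡ 92 (mod 301)
300 = 256 + 32 + 8 + 4 in binary powers of 2.
So 6^300 ≡ 92 · 36 · 36 · 92 ≡ 1 (mod 301).
Since the result is 1, base 6 gives no evidence that 301 is composite.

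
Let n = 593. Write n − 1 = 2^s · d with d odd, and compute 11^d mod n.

384

593 − 1 = 592 = 2^4 · 37, so d = 37.
11^1 ≡ 11 (mod 593)
11^2 ≡ 11^2 = 121 ≡ 121 (mod 593)
11^4 ≡ 121^2 = 14641 ≡ 409 (mod 593)
11^8 ≡ 409^2 = 167281 ≡ 55 (mod 593)
11^16 ≡ 55^2 = 3025 ≡ 60 (mod 593)
11^32 ≡ 60^2 = 3600 ≡ 42 (mod 593)
37 = 32 + 4 + 1 in binary powers of 2.
So 11^37 ≡ 42 · 409 · 11 ≡ 384 (mod 593).
Squaring chain: 384 → 392 → 77 → 592; reaches −1, so base 11 does not prove 593 composite.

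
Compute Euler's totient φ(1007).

Factor: 1007 = 19 · 53.
φ(1007) = (19−1) · (53−1) = 18 · 52 = 936.

936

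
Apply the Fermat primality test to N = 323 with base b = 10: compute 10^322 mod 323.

270

10^1 ≡ 10 (mod 323)
10^2 ≡ 10^2 = 100 ≡ 100 (mod 323)
10^4 ≡ 100^2 = 10000 ≡ 310 (mod 323)
10^8 ≡ 310^2 = 96100 ≡ 169 (mod 323)
10^16 ≡ 169^2 = 28561 ≡ 137 (mod 323)
10^32 ≡ 137^2 = 18769 ≡ 35 (mod 323)
10^64 ≡ 35^2 = 1225 ≡ 256 (mod 323)
10^128 ≡ 256^2 = 65536 ≡ 290 (mod 323)
10^256 ≡ 290^2 = 84100 ≡ 120 (mod 323)
322 = 256 + 64 + 2 in binary powers of 2.
So 10^322 ≡ 120 · 256 · 100 ≡ 270 (mod 323).
Since 270 ≠ 1, base 10 is a Fermat witness: 323 is composite.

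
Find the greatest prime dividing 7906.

67

7906 = 2 · 3953
3953 = 59 · 67
67 is prime.
So 7906 = 2 · 59 · 67; the largest prime factor is 67.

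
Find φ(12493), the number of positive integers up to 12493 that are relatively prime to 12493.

Factor: 12493 = 13 · 31^2.
φ(12493) = (13−1) · 31^1·(31−1) = 12 · 930 = 11160.

11160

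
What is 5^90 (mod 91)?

64

5^1 ≡ 5 (mod 91)
5^2 ≡ 5^2 = 25 ≡ 25 (mod 91)
5^4 ≡ 25^2 = 625 ≡ 79 (mod 91)
5^8 ≡ 79^2 = 6241 ≡ 53 (mod 91)
5^16 ≡ 53^2 = 2809 ≡ 79 (mod 91)
5^32 ≡ 79^2 = 6241 ≡ 53 (mod 91)
5^64 ≡ 53^2 = 2809 ≡ 79 (mod 91)
90 = 64 + 16 + 8 + 2 in binary powers of 2.
So 5^90 ≡ 79 · 79 · 53 · 25 ≡ 64 (mod 91).
Since 64 ≠ 1, base 5 is a Fermat witness: 91 is composite.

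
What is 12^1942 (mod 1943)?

12^1 ≡ 12 (mod 1943)
12^2 ≡ 12^2 = 144 ≡ 144 (mod 1943)
12^4 ≡ 144^2 = 20736 ≡ 1306 (mod 1943)
12^8 ≡ 1306^2 = 1705636 ≡ 1625 (mod 1943)
12^16 ≡ 1625^2 = 2640625 ≡ 88 (mod 1943)
12^32 ≡ 88^2 = 7744 ≡ 1915 (mod 1943)
12^64 ≡ 1915^2 = 3667225 ≡ 784 (mod 1943)
12^128 ≡ 784^2 = 614656 ≡ 668 (mod 1943)
12^256 ≡ 668^2 = 446224 ≡ 1277 (mod 1943)
12^512 ≡ 1277^2 = 1630729 ≡ 552 (mod 1943)
12^1024 ≡ 552^2 = 304704 ≡ 1596 (mod 1943)
1942 = 1024 + 512 + 256 + 128 + 16 + 4 + 2 in binary powers of 2.
So 12^1942 ≡ 1596 · 552 · 1277 · 668 · 88 · 1306 · 144 ≡ 927 (mod 1943).
Since 927 ≠ 1, base 12 is a Fermat witness: 1943 is composite.

927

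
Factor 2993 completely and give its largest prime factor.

2993 = 41 · 73
73 is prime.
So 2993 = 41 · 73; the largest prime factor is 73.

73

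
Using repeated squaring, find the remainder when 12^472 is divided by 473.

12^1 ≡ 12 (mod 473)
12^2 ≡ 12^2 = 144 ≡ 144 (mod 473)
12^4 ≡ 144^2 = 20736 ≡ 397 (mod 473)
12^8 ≡ 397^2 = 157609 ≡ 100 (mod 473)
12^16 ≡ 100^2 = 10000 ≡ 67 (mod 473)
12^32 ≡ 67^2 = 4489 ≡ 232 (mod 473)
12^64 ≡ 232^2 = 53824 ≡ 375 (mod 473)
12^128 ≡ 375^2 = 140625 ≡ 144 (mod 473)
12^256 ≡ 144^2 = 20736 ≡ 397 (mod 473)
472 = 256 + 128 + 64 + 16 + 8 in binary powers of 2.
So 12^472 ≡ 397 · 144 · 375 · 67 · 100 ≡ 210 (mod 473).
Since 210 ≠ 1, base 12 is a Fermat witness: 473 is composite.

210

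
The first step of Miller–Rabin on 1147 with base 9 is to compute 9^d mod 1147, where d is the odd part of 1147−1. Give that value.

47

1147 − 1 = 1146 = 2^1 · 573, so d = 573.
9^1 ≡ 9 (mod 1147)
9^2 ≡ 9^2 = 81 ≡ 81 (mod 1147)
9^4 ≡ 81^2 = 6561 ≡ 826 (mod 1147)
9^8 ≡ 826^2 = 682276 ≡ 958 (mod 1147)
9^16 ≡ 958^2 = 917764 ≡ 164 (mod 1147)
9^32 ≡ 164^2 = 26896 ≡ 515 (mod 1147)
9^64 ≡ 515^2 = 265225 ≡ 268 (mod 1147)
9^128 ≡ 268^2 = 71824 ≡ 710 (mod 1147)
9^256 ≡ 710^2 = 504100 ≡ 567 (mod 1147)
9^512 ≡ 567^2 = 321489 ≡ 329 (mod 1147)
573 = 512 + 32 + 16 + 8 + 4 + 1 in binary powers of 2.
So 9^573 ≡ 329 · 515 · 164 · 958 · 826 · 9 ≡ 47 (mod 1147).
Squaring chain: 47; never reaches −1, so base 9 is a Miller–Rabin witness that 1147 is composite.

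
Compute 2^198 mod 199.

1

2^1 ≡ 2 (mod 199)
2^2 ≡ 2^2 = 4 ≡ 4 (mod 199)
2^4 ≡ 4^2 = 16 ≡ 16 (mod 199)
2^8 ≡ 16^2 = 256 ≡ 57 (mod 199)
2^16 ≡ 57^2 = 3249 ≡ 65 (mod 199)
2^32 ≡ 65^2 = 4225 ≡ 46 (mod 199)
2^64 ≡ 46^2 = 2116 ≡ 126 (mod 199)
2^128 ≡ 126^2 = 15876 ≡ 155 (mod 199)
198 = 128 + 64 + 4 + 2 in binary powers of 2.
So 2^198 ≡ 155 · 126 · 16 · 4 ≡ 1 (mod 199).
Since the result is 1, base 2 gives no evidence that 199 is composite.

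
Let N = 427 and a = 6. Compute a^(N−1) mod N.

6^1 ≡ 6 (mod 427)
6^2 ≡ 6^2 = 36 ≡ 36 (mod 427)
6^4 ≡ 36^2 = 1296 ≡ 15 (mod 427)
6^8 ≡ 15^2 = 225 ≡ 225 (mod 427)
6^16 ≡ 225^2 = 50625 ≡ 239 (mod 427)
6^32 ≡ 239^2 = 57121 ≡ 330 (mod 427)
6^64 ≡ 330^2 = 108900 ≡ 15 (mod 427)
6^128 ≡ 15^2 = 225 ≡ 225 (mod 427)
6^256 ≡ 225^2 = 50625 ≡ 239 (mod 427)
426 = 256 + 128 + 32 + 8 + 2 in binary powers of 2.
So 6^426 ≡ 239 · 225 · 330 · 225 · 36 ≡ 113 (mod 427).
Since 113 ≠ 1, base 6 is a Fermat witness: 427 is composite.

113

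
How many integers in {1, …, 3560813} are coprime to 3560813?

3488400

Factor: 3560813 = 103 · 181 · 191.
φ(3560813) = (103−1) · (181−1) · (191−1) = 102 · 180 · 190 = 3488400.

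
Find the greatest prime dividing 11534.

11534 = 2 · 5767
5767 = 73 · 79
79 is prime.
So 11534 = 2 · 73 · 79; the largest prime factor is 79.

79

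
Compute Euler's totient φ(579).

384

Factor: 579 = 3 · 193.
φ(579) = (3−1) · (193−1) = 2 · 192 = 384.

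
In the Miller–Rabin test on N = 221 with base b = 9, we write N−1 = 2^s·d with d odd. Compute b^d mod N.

87

221 − 1 = 220 = 2^2 · 55, so d = 55.
9^1 ≡ 9 (mod 221)
9^2 ≡ 9^2 = 81 ≡ 81 (mod 221)
9^4 ≡ 81^2 = 6561 ≡ 152 (mod 221)
9^8 ≡ 152^2 = 23104 ≡ 120 (mod 221)
9^16 ≡ 120^2 = 14400 ≡ 35 (mod 221)
9^32 ≡ 35^2 = 1225 ≡ 120 (mod 221)
55 = 32 + 16 + 4 + 2 + 1 in binary powers of 2.
So 9^55 ≡ 120 · 35 · 152 · 81 · 9 ≡ 87 (mod 221).
Squaring chain: 87 → 55; never reaches −1, so base 9 is a Miller–Rabin witness that 221 is composite.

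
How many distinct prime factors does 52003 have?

4

52003 = 7 · 7429
7429 = 17 · 437
437 = 19 · 23
52003 = 7 · 17 · 19 · 23, which has 4 distinct prime factors.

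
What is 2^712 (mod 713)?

2^1 ≡ 2 (mod 713)
2^2 ≡ 2^2 = 4 ≡ 4 (mod 713)
2^4 ≡ 4^2 = 16 ≡ 16 (mod 713)
2^8 ≡ 16^2 = 256 ≡ 256 (mod 713)
2^16 ≡ 256^2 = 65536 ≡ 653 (mod 713)
2^32 ≡ 653^2 = 426409 ≡ 35 (mod 713)
2^64 ≡ 35^2 = 1225 ≡ 512 (mod 713)
2^128 ≡ 512^2 = 262144 ≡ 473 (mod 713)
2^256 ≡ 473^2 = 223729 ≡ 560 (mod 713)
2^512 ≡ 560^2 = 313600 ≡ 593 (mod 713)
712 = 512 + 128 + 64 + 8 in binary powers of 2.
So 2^712 ≡ 593 · 473 · 512 · 256 ≡ 624 (mod 713).
Since 624 ≠ 1, base 2 is a Fermat witness: 713 is composite.

624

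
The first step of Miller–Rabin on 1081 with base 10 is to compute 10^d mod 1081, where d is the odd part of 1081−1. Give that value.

1081 − 1 = 1080 = 2^3 · 135, so d = 135.
10^1 ≡ 10 (mod 1081)
10^2 ≡ 10^2 = 100 ≡ 100 (mod 1081)
10^4 ≡ 100^2 = 10000 ≡ 271 (mod 1081)
10^8 ≡ 271^2 = 73441 ≡ 1014 (mod 1081)
10^16 ≡ 1014^2 = 1028196 ≡ 165 (mod 1081)
10^32 ≡ 165^2 = 27225 ≡ 200 (mod 1081)
10^64 ≡ 200^2 = 40000 ≡ 3 (mod 1081)
10^128 ≡ 3^2 = 9 ≡ 9 (mod 1081)
135 = 128 + 4 + 2 + 1 in binary powers of 2.
So 10^135 ≡ 9 · 271 · 100 · 10 ≡ 264 (mod 1081).
Squaring chain: 264 → 512 → 542; never reaches −1, so base 10 is a Miller–Rabin witness that 1081 is composite.

264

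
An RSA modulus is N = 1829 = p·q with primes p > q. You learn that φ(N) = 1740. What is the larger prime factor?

59

φ(n) = (p−1)(q−1) = n − (p+q) + 1, so p + q = 1829 − 1740 + 1 = 90.
p and q are the roots of t² − 90t + 1829 = 0.
Discriminant: 90² − 4·1829 = 8100 − 7316 = 784; √784 = 28.
q = (90 − 28)/2 = 31, p = (90 + 28)/2 = 59.
Check: 31 · 59 = 1829.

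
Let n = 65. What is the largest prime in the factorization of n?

13

65 = 5 · 13
13 is prime.
So 65 = 5 · 13; the largest prime factor is 13.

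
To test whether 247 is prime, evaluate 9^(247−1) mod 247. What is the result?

235

9^1 ≡ 9 (mod 247)
9^2 ≡ 9^2 = 81 ≡ 81 (mod 247)
9^4 ≡ 81^2 = 6561 ≡ 139 (mod 247)
9^8 ≡ 139^2 = 19321 ≡ 55 (mod 247)
9^16 ≡ 55^2 = 3025 ≡ 61 (mod 247)
9^32 ≡ 61^2 = 3721 ≡ 16 (mod 247)
9^64 ≡ 16^2 = 256 ≡ 9 (mod 247)
9^128 ≡ 9^2 = 81 ≡ 81 (mod 247)
246 = 128 + 64 + 32 + 16 + 4 + 2 in binary powers of 2.
So 9^246 ≡ 81 · 9 · 16 · 61 · 139 · 81 ≡ 235 (mod 247).
Since 235 ≠ 1, base 9 is a Fermat witness: 247 is composite.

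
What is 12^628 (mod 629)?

12^1 ≡ 12 (mod 629)
12^2 ≡ 12^2 = 144 ≡ 144 (mod 629)
12^4 ≡ 144^2 = 20736 ≡ 608 (mod 629)
12^8 ≡ 608^2 = 369664 ≡ 441 (mod 629)
12^16 ≡ 441^2 = 194481 ≡ 120 (mod 629)
12^32 ≡ 120^2 = 14400 ≡ 562 (mod 629)
12^64 ≡ 562^2 = 315844 ≡ 86 (mod 629)
12^128 ≡ 86^2 = 7396 ≡ 477 (mod 629)
12^256 ≡ 477^2 = 227529 ≡ 460 (mod 629)
12^512 ≡ 460^2 = 211600 ≡ 256 (mod 629)
628 = 512 + 64 + 32 + 16 + 4 in binary powers of 2.
So 12^628 ≡ 256 · 86 · 562 · 120 · 608 ≡ 268 (mod 629).
Since 268 ≠ 1, base 12 is a Fermat witness: 629 is composite.

268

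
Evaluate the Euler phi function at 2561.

Factor: 2561 = 13 · 197.
φ(2561) = (13−1) · (197−1) = 12 · 196 = 2352.

2352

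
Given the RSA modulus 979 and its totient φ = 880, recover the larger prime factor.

89

φ(n) = (p−1)(q−1) = n − (p+q) + 1, so p + q = 979 − 880 + 1 = 100.
p and q are the roots of t² − 100t + 979 = 0.
Discriminant: 100² − 4·979 = 10000 − 3916 = 6084; √6084 = 78.
q = (100 − 78)/2 = 11, p = (100 + 78)/2 = 89.
Check: 11 · 89 = 979.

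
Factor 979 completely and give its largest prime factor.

89

979 = 11 · 89
89 is prime.
So 979 = 11 · 89; the largest prime factor is 89.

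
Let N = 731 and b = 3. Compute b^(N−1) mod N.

3^1 ≡ 3 (mod 731)
3^2 ≡ 3^2 = 9 ≡ 9 (mod 731)
3^4 ≡ 9^2 = 81 ≡ 81 (mod 731)
3^8 ≡ 81^2 = 6561 ≡ 713 (mod 731)
3^16 ≡ 713^2 = 508369 ≡ 324 (mod 731)
3^32 ≡ 324^2 = 104976 ≡ 443 (mod 731)
3^64 ≡ 443^2 = 196249 ≡ 341 (mod 731)
3^128 ≡ 341^2 = 116281 ≡ 52 (mod 731)
3^256 ≡ 52^2 = 2704 ≡ 511 (mod 731)
3^512 ≡ 511^2 = 261121 ≡ 154 (mod 731)
730 = 512 + 128 + 64 + 16 + 8 + 2 in binary powers of 2.
So 3^730 ≡ 154 · 52 · 341 · 324 · 713 · 9 ≡ 195 (mod 731).
Since 195 ≠ 1, base 3 is a Fermat witness: 731 is composite.

195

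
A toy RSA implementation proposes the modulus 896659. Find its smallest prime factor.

71

896659 is odd.
Digit sum 43, not divisible by 3.
Ends in 9: not divisible by 5.
7: 896659 = 7·128094 + 1
11: 896659 = 11·81514 + 5
13: 896659 = 13·68973 + 10
17: 896659 = 17·52744 + 11
19: 896659 = 19·47192 + 11
23: 896659 = 23·38985 + 4
29: 896659 = 29·30919 + 8
31: 896659 = 31·28924 + 15
37: 896659 = 37·24234 + 1
41: 896659 = 41·21869 + 30
43: 896659 = 43·20852 + 23
47: 896659 = 47·19077 + 40
53: 896659 = 53·16918 + 5
59: 896659 = 59·15197 + 36
61: 896659 = 61·14699 + 20
67: 896659 = 67·13382 + 65
71: 896659 = 71·12629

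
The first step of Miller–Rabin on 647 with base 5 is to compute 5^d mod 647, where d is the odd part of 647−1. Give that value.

647 − 1 = 646 = 2^1 · 323, so d = 323.
5^1 ≡ 5 (mod 647)
5^2 ≡ 5^2 = 25 ≡ 25 (mod 647)
5^4 ≡ 25^2 = 625 ≡ 625 (mod 647)
5^8 ≡ 625^2 = 390625 ≡ 484 (mod 647)
5^16 ≡ 484^2 = 234256 ≡ 42 (mod 647)
5^32 ≡ 42^2 = 1764 ≡ 470 (mod 647)
5^64 ≡ 470^2 = 220900 ≡ 273 (mod 647)
5^128 ≡ 273^2 = 74529 ≡ 124 (mod 647)
5^256 ≡ 124^2 = 15376 ≡ 495 (mod 647)
323 = 256 + 64 + 2 + 1 in binary powers of 2.
So 5^323 ≡ 495 · 273 · 25 · 5 ≡ 646 (mod 647).
Since 5^d ≡ 646 (mod 647), base 5 does not prove 647 composite.

646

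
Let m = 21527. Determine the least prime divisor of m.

21527 is odd.
Digit sum 17, not divisible by 3.
Ends in 7: not divisible by 5.
7: 21527 = 7·3075 + 2
11: 21527 = 11·1957

11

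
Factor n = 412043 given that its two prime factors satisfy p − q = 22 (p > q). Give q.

631

Since p = q + 22, we have 412043 = q(q + 22), so q² + 22q − 412043 = 0.
Discriminant: 22² + 4·412043 = 484 + 1648172 = 1648656; √1648656 = 1284.
q = (−22 + 1284)/2 = 631, and p = q + 22 = 653.
Check: 631 · 653 = 412043.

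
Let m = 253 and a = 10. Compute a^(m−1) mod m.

177

10^1 ≡ 10 (mod 253)
10^2 ≡ 10^2 = 100 ≡ 100 (mod 253)
10^4 ≡ 100^2 = 10000 ≡ 133 (mod 253)
10^8 ≡ 133^2 = 17689 ≡ 232 (mod 253)
10^16 ≡ 232^2 = 53824 ≡ 188 (mod 253)
10^32 ≡ 188^2 = 35344 ≡ 177 (mod 253)
10^64 ≡ 177^2 = 31329 ≡ 210 (mod 253)
10^128 ≡ 210^2 = 44100 ≡ 78 (mod 253)
252 = 128 + 64 + 32 + 16 + 8 + 4 in binary powers of 2.
So 10^252 ≡ 78 · 210 · 177 · 188 · 232 · 133 ≡ 177 (mod 253).
Since 177 ≠ 1, base 10 is a Fermat witness: 253 is composite.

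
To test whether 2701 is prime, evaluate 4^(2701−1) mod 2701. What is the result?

1

4^1 ≡ 4 (mod 2701)
4^2 ≡ 4^2 = 16 ≡ 16 (mod 2701)
4^4 ≡ 16^2 = 256 ≡ 256 (mod 2701)
4^8 ≡ 256^2 = 65536 ≡ 712 (mod 2701)
4^16 ≡ 712^2 = 506944 ≡ 1857 (mod 2701)
4^32 ≡ 1857^2 = 3448449 ≡ 1973 (mod 2701)
4^64 ≡ 1973^2 = 3892729 ≡ 588 (mod 2701)
4^128 ≡ 588^2 = 345744 ≡ 16 (mod 2701)
4^256 ≡ 16^2 = 256 ≡ 256 (mod 2701)
4^512 ≡ 256^2 = 65536 ≡ 712 (mod 2701)
4^1024 ≡ 712^2 = 506944 ≡ 1857 (mod 2701)
4^2048 ≡ 1857^2 = 3448449 ≡ 1973 (mod 2701)
2700 = 2048 + 512 + 128 + 8 + 4 in binary powers of 2.
So 4^2700 ≡ 1973 · 712 · 16 · 712 · 256 ≡ 1 (mod 2701).
Since the result is 1, base 4 gives no evidence that 2701 is composite.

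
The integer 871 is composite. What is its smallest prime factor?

13

871 is odd.
Digit sum 16, not divisible by 3.
Ends in 1: not divisible by 5.
7: 871 = 7·124 + 3
11: 871 = 11·79 + 2
13: 871 = 13·67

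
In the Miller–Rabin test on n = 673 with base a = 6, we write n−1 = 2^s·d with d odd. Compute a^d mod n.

209

673 − 1 = 672 = 2^5 · 21, so d = 21.
6^1 ≡ 6 (mod 673)
6^2 ≡ 6^2 = 36 ≡ 36 (mod 673)
6^4 ≡ 36^2 = 1296 ≡ 623 (mod 673)
6^8 ≡ 623^2 = 388129 ≡ 481 (mod 673)
6^16 ≡ 481^2 = 231361 ≡ 522 (mod 673)
21 = 16 + 4 + 1 in binary powers of 2.
So 6^21 ≡ 522 · 623 · 6 ≡ 209 (mod 673).
Squaring chain: 209 → 609 → 58 → 672 → 1; reaches −1, so base 6 does not prove 673 composite.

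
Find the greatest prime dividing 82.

82 = 2 · 41
41 is prime.
So 82 = 2 · 41; the largest prime factor is 41.

41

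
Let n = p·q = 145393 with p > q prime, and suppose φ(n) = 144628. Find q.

φ(n) = (p−1)(q−1) = n − (p+q) + 1, so p + q = 145393 − 144628 + 1 = 766.
p and q are the roots of t² − 766t + 145393 = 0.
Discriminant: 766² − 4·145393 = 586756 − 581572 = 5184; √5184 = 72.
q = (766 − 72)/2 = 347, p = (766 + 72)/2 = 419.
Check: 347 · 419 = 145393.

347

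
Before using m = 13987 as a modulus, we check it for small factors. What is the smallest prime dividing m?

71

13987 is odd.
Digit sum 28, not divisible by 3.
Ends in 7: not divisible by 5.
7: 13987 = 7·1998 + 1
11: 13987 = 11·1271 + 6
13: 13987 = 13·1075 + 12
17: 13987 = 17·822 + 13
19: 13987 = 19·736 + 3
23: 13987 = 23·608 + 3
29: 13987 = 29·482 + 9
31: 13987 = 31·451 + 6
37: 13987 = 37·378 + 1
41: 13987 = 41·341 + 6
43: 13987 = 43·325 + 12
47: 13987 = 47·297 + 28
53: 13987 = 53·263 + 48
59: 13987 = 59·237 + 4
61: 13987 = 61·229 + 18
67: 13987 = 67·208 + 51
71: 13987 = 71·197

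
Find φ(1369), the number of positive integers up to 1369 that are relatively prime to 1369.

Factor: 1369 = 37^2.
φ(1369) = 37^1·(37−1) = 1332.

1332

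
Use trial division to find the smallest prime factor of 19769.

53

19769 is odd.
Digit sum 32, not divisible by 3.
Ends in 9: not divisible by 5.
7: 19769 = 7·2824 + 1
11: 19769 = 11·1797 + 2
13: 19769 = 13·1520 + 9
17: 19769 = 17·1162 + 15
19: 19769 = 19·1040 + 9
23: 19769 = 23·859 + 12
29: 19769 = 29·681 + 20
31: 19769 = 31·637 + 22
37: 19769 = 37·534 + 11
41: 19769 = 41·482 + 7
43: 19769 = 43·459 + 32
47: 19769 = 47·420 + 29
53: 19769 = 53·373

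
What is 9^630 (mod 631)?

1

9^1 ≡ 9 (mod 631)
9^2 ≡ 9^2 = 81 ≡ 81 (mod 631)
9^4 ≡ 81^2 = 6561 ≡ 251 (mod 631)
9^8 ≡ 251^2 = 63001 ≡ 532 (mod 631)
9^16 ≡ 532^2 = 283024 ≡ 336 (mod 631)
9^32 ≡ 336^2 = 112896 ≡ 578 (mod 631)
9^64 ≡ 578^2 = 334084 ≡ 285 (mod 631)
9^128 ≡ 285^2 = 81225 ≡ 457 (mod 631)
9^256 ≡ 457^2 = 208849 ≡ 619 (mod 631)
9^512 ≡ 619^2 = 383161 ≡ 144 (mod 631)
630 = 512 + 64 + 32 + 16 + 4 + 2 in binary powers of 2.
So 9^630 ≡ 144 · 285 · 578 · 336 · 251 · 81 ≡ 1 (mod 631).
Since the result is 1, base 9 gives no evidence that 631 is composite.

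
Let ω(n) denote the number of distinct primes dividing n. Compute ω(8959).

2

8959 = 17^2 · 31
8959 = 17^2 · 31, which has 2 distinct prime factors.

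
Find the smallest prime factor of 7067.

37

7067 is odd.
Digit sum 20, not divisible by 3.
Ends in 7: not divisible by 5.
7: 7067 = 7·1009 + 4
11: 7067 = 11·642 + 5
13: 7067 = 13·543 + 8
17: 7067 = 17·415 + 12
19: 7067 = 19·371 + 18
23: 7067 = 23·307 + 6
29: 7067 = 29·243 + 20
31: 7067 = 31·227 + 30
37: 7067 = 37·191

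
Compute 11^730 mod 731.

11^1 ≡ 11 (mod 731)
11^2 ≡ 11^2 = 121 ≡ 121 (mod 731)
11^4 ≡ 121^2 = 14641 ≡ 21 (mod 731)
11^8 ≡ 21^2 = 441 ≡ 441 (mod 731)
11^16 ≡ 441^2 = 194481 ≡ 35 (mod 731)
11^32 ≡ 35^2 = 1225 ≡ 494 (mod 731)
11^64 ≡ 494^2 = 244036 ≡ 613 (mod 731)
11^128 ≡ 613^2 = 375769 ≡ 35 (mod 731)
11^256 ≡ 35^2 = 1225 ≡ 494 (mod 731)
11^512 ≡ 494^2 = 244036 ≡ 613 (mod 731)
730 = 512 + 128 + 64 + 16 + 8 + 2 in binary powers of 2.
So 11^730 ≡ 613 · 35 · 613 · 35 · 441 · 121 ≡ 508 (mod 731).
Since 508 ≠ 1, base 11 is a Fermat witness: 731 is composite.

508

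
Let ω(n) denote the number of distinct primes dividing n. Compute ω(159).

2

159 = 3 · 53
159 = 3 · 53, which has 2 distinct prime factors.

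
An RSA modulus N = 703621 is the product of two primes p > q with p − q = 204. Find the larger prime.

947

Since p = q + 204, we have 703621 = q(q + 204), so q² + 204q − 703621 = 0.
Discriminant: 204² + 4·703621 = 41616 + 2814484 = 2856100; √2856100 = 1690.
q = (−204 + 1690)/2 = 743, and p = q + 204 = 947.
Check: 743 · 947 = 703621.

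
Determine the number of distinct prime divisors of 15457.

3

15457 = 13 · 1189
1189 = 29 · 41
15457 = 13 · 29 · 41, which has 3 distinct prime factors.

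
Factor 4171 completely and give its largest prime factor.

97

4171 = 43 · 97
97 is prime.
So 4171 = 43 · 97; the largest prime factor is 97.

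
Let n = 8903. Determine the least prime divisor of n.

8903 is odd.
Digit sum 20, not divisible by 3.
Ends in 3: not divisible by 5.
7: 8903 = 7·1271 + 6
11: 8903 = 11·809 + 4
13: 8903 = 13·684 + 11
17: 8903 = 17·523 + 12
19: 8903 = 19·468 + 11
23: 8903 = 23·387 + 2
29: 8903 = 29·307

29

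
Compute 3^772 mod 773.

3^1 ≡ 3 (mod 773)
3^2 ≡ 3^2 = 9 ≡ 9 (mod 773)
3^4 ≡ 9^2 = 81 ≡ 81 (mod 773)
3^8 ≡ 81^2 = 6561 ≡ 377 (mod 773)
3^16 ≡ 377^2 = 142129 ≡ 670 (mod 773)
3^32 ≡ 670^2 = 448900 ≡ 560 (mod 773)
3^64 ≡ 560^2 = 313600 ≡ 535 (mod 773)
3^128 ≡ 535^2 = 286225 ≡ 215 (mod 773)
3^256 ≡ 215^2 = 46225 ≡ 618 (mod 773)
3^512 ≡ 618^2 = 381924 ≡ 62 (mod 773)
772 = 512 + 256 + 4 in binary powers of 2.
So 3^772 ≡ 62 · 618 · 81 ≡ 1 (mod 773).
Since the result is 1, base 3 gives no evidence that 773 is composite.

1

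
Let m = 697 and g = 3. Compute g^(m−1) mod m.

288

3^1 ≡ 3 (mod 697)
3^2 ≡ 3^2 = 9 ≡ 9 (mod 697)
3^4 ≡ 9^2 = 81 ≡ 81 (mod 697)
3^8 ≡ 81^2 = 6561 ≡ 288 (mod 697)
3^16 ≡ 288^2 = 82944 ≡ 1 (mod 697)
3^32 ≡ 1^2 = 1 ≡ 1 (mod 697)
3^64 ≡ 1^2 = 1 ≡ 1 (mod 697)
3^128 ≡ 1^2 = 1 ≡ 1 (mod 697)
3^256 ≡ 1^2 = 1 ≡ 1 (mod 697)
3^512 ≡ 1^2 = 1 ≡ 1 (mod 697)
696 = 512 + 128 + 32 + 16 + 8 in binary powers of 2.
So 3^696 ≡ 1 · 1 · 1 · 1 · 288 ≡ 288 (mod 697).
Since 288 ≠ 1, base 3 is a Fermat witness: 697 is composite.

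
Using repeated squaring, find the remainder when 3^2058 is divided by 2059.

289

3^1 ≡ 3 (mod 2059)
3^2 ≡ 3^2 = 9 ≡ 9 (mod 2059)
3^4 ≡ 9^2 = 81 ≡ 81 (mod 2059)
3^8 ≡ 81^2 = 6561 ≡ 384 (mod 2059)
3^16 ≡ 384^2 = 147456 ≡ 1267 (mod 2059)
3^32 ≡ 1267^2 = 1605289 ≡ 1328 (mod 2059)
3^64 ≡ 1328^2 = 1763584 ≡ 1080 (mod 2059)
3^128 ≡ 1080^2 = 1166400 ≡ 1006 (mod 2059)
3^256 ≡ 1006^2 = 1012036 ≡ 1067 (mod 2059)
3^512 ≡ 1067^2 = 1138489 ≡ 1921 (mod 2059)
3^1024 ≡ 1921^2 = 3690241 ≡ 513 (mod 2059)
3^2048 ≡ 513^2 = 263169 ≡ 1676 (mod 2059)
2058 = 2048 + 8 + 2 in binary powers of 2.
So 3^2058 ≡ 1676 · 384 · 9 ≡ 289 (mod 2059).
Since 289 ≠ 1, base 3 is a Fermat witness: 2059 is composite.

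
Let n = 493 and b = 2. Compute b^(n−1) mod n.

373

2^1 ≡ 2 (mod 493)
2^2 ≡ 2^2 = 4 ≡ 4 (mod 493)
2^4 ≡ 4^2 = 16 ≡ 16 (mod 493)
2^8 ≡ 16^2 = 256 ≡ 256 (mod 493)
2^16 ≡ 256^2 = 65536 ≡ 460 (mod 493)
2^32 ≡ 460^2 = 211600 ≡ 103 (mod 493)
2^64 ≡ 103^2 = 10609 ≡ 256 (mod 493)
2^128 ≡ 256^2 = 65536 ≡ 460 (mod 493)
2^256 ≡ 460^2 = 211600 ≡ 103 (mod 493)
492 = 256 + 128 + 64 + 32 + 8 + 4 in binary powers of 2.
So 2^492 ≡ 103 · 460 · 256 · 103 · 256 · 16 ≡ 373 (mod 493).
Since 373 ≠ 1, base 2 is a Fermat witness: 493 is composite.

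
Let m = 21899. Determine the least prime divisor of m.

61

21899 is odd.
Digit sum 29, not divisible by 3.
Ends in 9: not divisible by 5.
7: 21899 = 7·3128 + 3
11: 21899 = 11·1990 + 9
13: 21899 = 13·1684 + 7
17: 21899 = 17·1288 + 3
19: 21899 = 19·1152 + 11
23: 21899 = 23·952 + 3
29: 21899 = 29·755 + 4
31: 21899 = 31·706 + 13
37: 21899 = 37·591 + 32
41: 21899 = 41·534 + 5
43: 21899 = 43·509 + 12
47: 21899 = 47·465 + 44
53: 21899 = 53·413 + 10
59: 21899 = 59·371 + 10
61: 21899 = 61·359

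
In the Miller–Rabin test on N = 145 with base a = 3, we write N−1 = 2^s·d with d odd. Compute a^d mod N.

145 − 1 = 144 = 2^4 · 9, so d = 9.
3^1 ≡ 3 (mod 145)
3^2 ≡ 3^2 = 9 ≡ 9 (mod 145)
3^4 ≡ 9^2 = 81 ≡ 81 (mod 145)
3^8 ≡ 81^2 = 6561 ≡ 36 (mod 145)
9 = 8 + 1 in binary powers of 2.
So 3^9 ≡ 36 · 3 ≡ 108 (mod 145).
Squaring chain: 108 → 64 → 36 → 136; never reaches −1, so base 3 is a Miller–Rabin witness that 145 is composite.

108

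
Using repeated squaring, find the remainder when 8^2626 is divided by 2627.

2564

8^1 ≡ 8 (mod 2627)
8^2 ≡ 8^2 = 64 ≡ 64 (mod 2627)
8^4 ≡ 64^2 = 4096 ≡ 1469 (mod 2627)
8^8 ≡ 1469^2 = 2157961 ≡ 1194 (mod 2627)
8^16 ≡ 1194^2 = 1425636 ≡ 1802 (mod 2627)
8^32 ≡ 1802^2 = 3247204 ≡ 232 (mod 2627)
8^64 ≡ 232^2 = 53824 ≡ 1284 (mod 2627)
8^128 ≡ 1284^2 = 1648656 ≡ 1527 (mod 2627)
8^256 ≡ 1527^2 = 2331729 ≡ 1580 (mod 2627)
8^512 ≡ 1580^2 = 2496400 ≡ 750 (mod 2627)
8^1024 ≡ 750^2 = 562500 ≡ 322 (mod 2627)
8^2048 ≡ 322^2 = 103684 ≡ 1231 (mod 2627)
2626 = 2048 + 512 + 64 + 2 in binary powers of 2.
So 8^2626 ≡ 1231 · 750 · 1284 · 64 ≡ 2564 (mod 2627).
Since 2564 ≠ 1, base 8 is a Fermat witness: 2627 is composite.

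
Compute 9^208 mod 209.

47

9^1 ≡ 9 (mod 209)
9^2 ≡ 9^2 = 81 ≡ 81 (mod 209)
9^4 ≡ 81^2 = 6561 ≡ 82 (mod 209)
9^8 ≡ 82^2 = 6724 ≡ 36 (mod 209)
9^16 ≡ 36^2 = 1296 ≡ 42 (mod 209)
9^32 ≡ 42^2 = 1764 ≡ 92 (mod 209)
9^64 ≡ 92^2 = 8464 ≡ 104 (mod 209)
9^128 ≡ 104^2 = 10816 ≡ 157 (mod 209)
208 = 128 + 64 + 16 in binary powers of 2.
So 9^208 ≡ 157 · 104 · 42 ≡ 47 (mod 209).
Since 47 ≠ 1, base 9 is a Fermat witness: 209 is composite.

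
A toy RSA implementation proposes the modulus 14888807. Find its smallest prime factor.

67

14888807 is odd.
Digit sum 44, not divisible by 3.
Ends in 7: not divisible by 5.
7: 14888807 = 7·2126972 + 3
11: 14888807 = 11·1353527 + 10
13: 14888807 = 13·1145292 + 11
17: 14888807 = 17·875812 + 3
19: 14888807 = 19·783621 + 8
23: 14888807 = 23·647339 + 10
29: 14888807 = 29·513407 + 4
31: 14888807 = 31·480284 + 3
37: 14888807 = 37·402400 + 7
41: 14888807 = 41·363141 + 26
43: 14888807 = 43·346251 + 14
47: 14888807 = 47·316783 + 6
53: 14888807 = 53·280920 + 47
59: 14888807 = 59·252352 + 39
61: 14888807 = 61·244078 + 49
67: 14888807 = 67·222221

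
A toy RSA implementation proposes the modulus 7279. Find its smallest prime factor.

29

7279 is odd.
Digit sum 25, not divisible by 3.
Ends in 9: not divisible by 5.
7: 7279 = 7·1039 + 6
11: 7279 = 11·661 + 8
13: 7279 = 13·559 + 12
17: 7279 = 17·428 + 3
19: 7279 = 19·383 + 2
23: 7279 = 23·316 + 11
29: 7279 = 29·251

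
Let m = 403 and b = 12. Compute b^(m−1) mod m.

66

12^1 ≡ 12 (mod 403)
12^2 ≡ 12^2 = 144 ≡ 144 (mod 403)
12^4 ≡ 144^2 = 20736 ≡ 183 (mod 403)
12^8 ≡ 183^2 = 33489 ≡ 40 (mod 403)
12^16 ≡ 40^2 = 1600 ≡ 391 (mod 403)
12^32 ≡ 391^2 = 152881 ≡ 144 (mod 403)
12^64 ≡ 144^2 = 20736 ≡ 183 (mod 403)
12^128 ≡ 183^2 = 33489 ≡ 40 (mod 403)
12^256 ≡ 40^2 = 1600 ≡ 391 (mod 403)
402 = 256 + 128 + 16 + 2 in binary powers of 2.
So 12^402 ≡ 391 · 40 · 391 · 144 ≡ 66 (mod 403).
Since 66 ≠ 1, base 12 is a Fermat witness: 403 is composite.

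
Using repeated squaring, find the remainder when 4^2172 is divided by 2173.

4^1 ≡ 4 (mod 2173)
4^2 ≡ 4^2 = 16 ≡ 16 (mod 2173)
4^4 ≡ 16^2 = 256 ≡ 256 (mod 2173)
4^8 ≡ 256^2 = 65536 ≡ 346 (mod 2173)
4^16 ≡ 346^2 = 119716 ≡ 201 (mod 2173)
4^32 ≡ 201^2 = 40401 ≡ 1287 (mod 2173)
4^64 ≡ 1287^2 = 1656369 ≡ 543 (mod 2173)
4^128 ≡ 543^2 = 294849 ≡ 1494 (mod 2173)
4^256 ≡ 1494^2 = 2232036 ≡ 365 (mod 2173)
4^512 ≡ 365^2 = 133225 ≡ 672 (mod 2173)
4^1024 ≡ 672^2 = 451584 ≡ 1773 (mod 2173)
4^2048 ≡ 1773^2 = 3143529 ≡ 1371 (mod 2173)
2172 = 2048 + 64 + 32 + 16 + 8 + 4 in binary powers of 2.
So 4^2172 ≡ 1371 · 543 · 1287 · 201 · 346 · 256 ≡ 1533 (mod 2173).
Since 1533 ≠ 1, base 4 is a Fermat witness: 2173 is composite.

1533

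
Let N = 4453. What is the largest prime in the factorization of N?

73

4453 = 61 · 73
73 is prime.
So 4453 = 61 · 73; the largest prime factor is 73.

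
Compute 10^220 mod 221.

81

10^1 ≡ 10 (mod 221)
10^2 ≡ 10^2 = 100 ≡ 100 (mod 221)
10^4 ≡ 100^2 = 10000 ≡ 55 (mod 221)
10^8 ≡ 55^2 = 3025 ≡ 152 (mod 221)
10^16 ≡ 152^2 = 23104 ≡ 120 (mod 221)
10^32 ≡ 120^2 = 14400 ≡ 35 (mod 221)
10^64 ≡ 35^2 = 1225 ≡ 120 (mod 221)
10^128 ≡ 120^2 = 14400 ≡ 35 (mod 221)
220 = 128 + 64 + 16 + 8 + 4 in binary powers of 2.
So 10^220 ≡ 35 · 120 · 120 · 152 · 55 ≡ 81 (mod 221).
Since 81 ≠ 1, base 10 is a Fermat witness: 221 is composite.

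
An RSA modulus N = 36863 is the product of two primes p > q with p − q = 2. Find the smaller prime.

191

Since p = q + 2, we have 36863 = q(q + 2), so q² + 2q − 36863 = 0.
Discriminant: 2² + 4·36863 = 4 + 147452 = 147456; √147456 = 384.
q = (−2 + 384)/2 = 191, and p = q + 2 = 193.
Check: 191 · 193 = 36863.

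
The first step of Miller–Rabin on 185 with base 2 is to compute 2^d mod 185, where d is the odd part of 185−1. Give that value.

185 − 1 = 184 = 2^3 · 23, so d = 23.
2^1 ≡ 2 (mod 185)
2^2 ≡ 2^2 = 4 ≡ 4 (mod 185)
2^4 ≡ 4^2 = 16 ≡ 16 (mod 185)
2^8 ≡ 16^2 = 256 ≡ 71 (mod 185)
2^16 ≡ 71^2 = 5041 ≡ 46 (mod 185)
23 = 16 + 4 + 2 + 1 in binary powers of 2.
So 2^23 ≡ 46 · 16 · 4 · 2 ≡ 153 (mod 185).
Squaring chain: 153 → 99 → 181; never reaches −1, so base 2 is a Miller–Rabin witness that 185 is composite.

153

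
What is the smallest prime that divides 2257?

2257 is odd.
Digit sum 16, not divisible by 3.
Ends in 7: not divisible by 5.
7: 2257 = 7·322 + 3
11: 2257 = 11·205 + 2
13: 2257 = 13·173 + 8
17: 2257 = 17·132 + 13
19: 2257 = 19·118 + 15
23: 2257 = 23·98 + 3
29: 2257 = 29·77 + 24
31: 2257 = 31·72 + 25
37: 2257 = 37·61

37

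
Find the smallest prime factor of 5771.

29

5771 is odd.
Digit sum 20, not divisible by 3.
Ends in 1: not divisible by 5.
7: 5771 = 7·824 + 3
11: 5771 = 11·524 + 7
13: 5771 = 13·443 + 12
17: 5771 = 17·339 + 8
19: 5771 = 19·303 + 14
23: 5771 = 23·250 + 21
29: 5771 = 29·199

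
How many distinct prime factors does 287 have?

287 = 7 · 41
287 = 7 · 41, which has 2 distinct prime factors.

2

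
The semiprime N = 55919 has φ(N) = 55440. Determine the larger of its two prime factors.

φ(n) = (p−1)(q−1) = n − (p+q) + 1, so p + q = 55919 − 55440 + 1 = 480.
p and q are the roots of t² − 480t + 55919 = 0.
Discriminant: 480² − 4·55919 = 230400 − 223676 = 6724; √6724 = 82.
q = (480 − 82)/2 = 199, p = (480 + 82)/2 = 281.
Check: 199 · 281 = 55919.

281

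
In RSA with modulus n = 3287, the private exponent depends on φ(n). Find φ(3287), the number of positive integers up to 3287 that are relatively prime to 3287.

3096

Factor: 3287 = 19 · 173.
φ(3287) = (19−1) · (173−1) = 18 · 172 = 3096.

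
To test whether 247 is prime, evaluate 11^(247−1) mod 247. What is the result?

77

11^1 ≡ 11 (mod 247)
11^2 ≡ 11^2 = 121 ≡ 121 (mod 247)
11^4 ≡ 121^2 = 14641 ≡ 68 (mod 247)
11^8 ≡ 68^2 = 4624 ≡ 178 (mod 247)
11^16 ≡ 178^2 = 31684 ≡ 68 (mod 247)
11^32 ≡ 68^2 = 4624 ≡ 178 (mod 247)
11^64 ≡ 178^2 = 31684 ≡ 68 (mod 247)
11^128 ≡ 68^2 = 4624 ≡ 178 (mod 247)
246 = 128 + 64 + 32 + 16 + 4 + 2 in binary powers of 2.
So 11^246 ≡ 178 · 68 · 178 · 68 · 68 · 121 ≡ 77 (mod 247).
Since 77 ≠ 1, base 11 is a Fermat witness: 247 is composite.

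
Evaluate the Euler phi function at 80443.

Factor: 80443 = 11 · 71 · 103.
φ(80443) = (11−1) · (71−1) · (103−1) = 10 · 70 · 102 = 71400.

71400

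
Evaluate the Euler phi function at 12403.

Factor: 12403 = 79 · 157.
φ(12403) = (79−1) · (157−1) = 78 · 156 = 12168.

12168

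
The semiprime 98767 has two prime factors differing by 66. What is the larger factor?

Since p = q + 66, we have 98767 = q(q + 66), so q² + 66q − 98767 = 0.
Discriminant: 66² + 4·98767 = 4356 + 395068 = 399424; √399424 = 632.
q = (−66 + 632)/2 = 283, and p = q + 66 = 349.
Check: 283 · 349 = 98767.

349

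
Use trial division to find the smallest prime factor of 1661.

11

1661 is odd.
Digit sum 14, not divisible by 3.
Ends in 1: not divisible by 5.
7: 1661 = 7·237 + 2
11: 1661 = 11·151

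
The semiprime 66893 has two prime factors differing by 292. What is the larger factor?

443

Since p = q + 292, we have 66893 = q(q + 292), so q² + 292q − 66893 = 0.
Discriminant: 292² + 4·66893 = 85264 + 267572 = 352836; √352836 = 594.
q = (−292 + 594)/2 = 151, and p = q + 292 = 443.
Check: 151 · 443 = 66893.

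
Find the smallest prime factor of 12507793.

12507793 is odd.
Digit sum 34, not divisible by 3.
Ends in 3: not divisible by 5.
7: 12507793 = 7·1786827 + 4
11: 12507793 = 11·1137072 + 1
13: 12507793 = 13·962137 + 12
17: 12507793 = 17·735752 + 9
19: 12507793 = 19·658304 + 17
23: 12507793 = 23·543817 + 2
29: 12507793 = 29·431303 + 6
31: 12507793 = 31·403477 + 6
37: 12507793 = 37·338048 + 17
41: 12507793 = 41·305068 + 5
43: 12507793 = 43·290878 + 39
47: 12507793 = 47·266123 + 12
53: 12507793 = 53·235996 + 5
59: 12507793 = 59·211996 + 29
61: 12507793 = 61·205045 + 48
67: 12507793 = 67·186683 + 32
71: 12507793 = 71·176166 + 7
73: 12507793 = 73·171339 + 46
79: 12507793 = 79·158326 + 39
83: 12507793 = 83·150696 + 25
89: 12507793 = 89·140537

89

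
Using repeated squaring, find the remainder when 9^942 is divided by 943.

901

9^1 ≡ 9 (mod 943)
9^2 ≡ 9^2 = 81 ≡ 81 (mod 943)
9^4 ≡ 81^2 = 6561 ≡ 903 (mod 943)
9^8 ≡ 903^2 = 815409 ≡ 657 (mod 943)
9^16 ≡ 657^2 = 431649 ≡ 698 (mod 943)
9^32 ≡ 698^2 = 487204 ≡ 616 (mod 943)
9^64 ≡ 616^2 = 379456 ≡ 370 (mod 943)
9^128 ≡ 370^2 = 136900 ≡ 165 (mod 943)
9^256 ≡ 165^2 = 27225 ≡ 821 (mod 943)
9^512 ≡ 821^2 = 674041 ≡ 739 (mod 943)
942 = 512 + 256 + 128 + 32 + 8 + 4 + 2 in binary powers of 2.
So 9^942 ≡ 739 · 821 · 165 · 616 · 657 · 903 · 81 ≡ 901 (mod 943).
Since 901 ≠ 1, base 9 is a Fermat witness: 943 is composite.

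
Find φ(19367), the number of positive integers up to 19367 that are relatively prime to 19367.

Factor: 19367 = 107 · 181.
φ(19367) = (107−1) · (181−1) = 106 · 180 = 19080.

19080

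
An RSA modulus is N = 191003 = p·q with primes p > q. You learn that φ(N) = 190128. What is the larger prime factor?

φ(n) = (p−1)(q−1) = n − (p+q) + 1, so p + q = 191003 − 190128 + 1 = 876.
p and q are the roots of t² − 876t + 191003 = 0.
Discriminant: 876² − 4·191003 = 767376 − 764012 = 3364; √3364 = 58.
q = (876 − 58)/2 = 409, p = (876 + 58)/2 = 467.
Check: 409 · 467 = 191003.

467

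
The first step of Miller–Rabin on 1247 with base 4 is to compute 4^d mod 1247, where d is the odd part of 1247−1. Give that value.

1247 − 1 = 1246 = 2^1 · 623, so d = 623.
4^1 ≡ 4 (mod 1247)
4^2 ≡ 4^2 = 16 ≡ 16 (mod 1247)
4^4 ≡ 16^2 = 256 ≡ 256 (mod 1247)
4^8 ≡ 256^2 = 65536 ≡ 692 (mod 1247)
4^16 ≡ 692^2 = 478864 ≡ 16 (mod 1247)
4^32 ≡ 16^2 = 256 ≡ 256 (mod 1247)
4^64 ≡ 256^2 = 65536 ≡ 692 (mod 1247)
4^128 ≡ 692^2 = 478864 ≡ 16 (mod 1247)
4^256 ≡ 16^2 = 256 ≡ 256 (mod 1247)
4^512 ≡ 256^2 = 65536 ≡ 692 (mod 1247)
623 = 512 + 64 + 32 + 8 + 4 + 2 + 1 in binary powers of 2.
So 4^623 ≡ 692 · 692 · 256 · 692 · 256 · 16 · 4 ≡ 173 (mod 1247).
Squaring chain: 173; never reaches −1, so base 4 is a Miller–Rabin witness that 1247 is composite.

173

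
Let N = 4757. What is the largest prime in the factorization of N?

4757 = 67 · 71
71 is prime.
So 4757 = 67 · 71; the largest prime factor is 71.

71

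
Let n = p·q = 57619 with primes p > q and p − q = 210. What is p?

Since p = q + 210, we have 57619 = q(q + 210), so q² + 210q − 57619 = 0.
Discriminant: 210² + 4·57619 = 44100 + 230476 = 274576; √274576 = 524.
q = (−210 + 524)/2 = 157, and p = q + 210 = 367.
Check: 157 · 367 = 57619.

367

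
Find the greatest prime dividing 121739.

121739 = 23 · 5293
5293 = 67 · 79
79 is prime.
So 121739 = 23 · 67 · 79; the largest prime factor is 79.

79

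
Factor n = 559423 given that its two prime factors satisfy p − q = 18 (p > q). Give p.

Since p = q + 18, we have 559423 = q(q + 18), so q² + 18q − 559423 = 0.
Discriminant: 18² + 4·559423 = 324 + 2237692 = 2238016; √2238016 = 1496.
q = (−18 + 1496)/2 = 739, and p = q + 18 = 757.
Check: 739 · 757 = 559423.

757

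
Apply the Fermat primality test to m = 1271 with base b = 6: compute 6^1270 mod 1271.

6^1 ≡ 6 (mod 1271)
6^2 ≡ 6^2 = 36 ≡ 36 (mod 1271)
6^4 ≡ 36^2 = 1296 ≡ 25 (mod 1271)
6^8 ≡ 25^2 = 625 ≡ 625 (mod 1271)
6^16 ≡ 625^2 = 390625 ≡ 428 (mod 1271)
6^32 ≡ 428^2 = 183184 ≡ 160 (mod 1271)
6^64 ≡ 160^2 = 25600 ≡ 180 (mod 1271)
6^128 ≡ 180^2 = 32400 ≡ 625 (mod 1271)
6^256 ≡ 625^2 = 390625 ≡ 428 (mod 1271)
6^512 ≡ 428^2 = 183184 ≡ 160 (mod 1271)
6^1024 ≡ 160^2 = 25600 ≡ 180 (mod 1271)
1270 = 1024 + 128 + 64 + 32 + 16 + 4 + 2 in binary powers of 2.
So 6^1270 ≡ 180 · 625 · 180 · 160 · 428 · 25 · 36 ≡ 583 (mod 1271).
Since 583 ≠ 1, base 6 is a Fermat witness: 1271 is composite.

583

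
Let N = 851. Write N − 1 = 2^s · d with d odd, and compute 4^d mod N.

169

851 − 1 = 850 = 2^1 · 425, so d = 425.
4^1 ≡ 4 (mod 851)
4^2 ≡ 4^2 = 16 ≡ 16 (mod 851)
4^4 ≡ 16^2 = 256 ≡ 256 (mod 851)
4^8 ≡ 256^2 = 65536 ≡ 9 (mod 851)
4^16 ≡ 9^2 = 81 ≡ 81 (mod 851)
4^32 ≡ 81^2 = 6561 ≡ 604 (mod 851)
4^64 ≡ 604^2 = 364816 ≡ 588 (mod 851)
4^128 ≡ 588^2 = 345744 ≡ 238 (mod 851)
4^256 ≡ 238^2 = 56644 ≡ 478 (mod 851)
425 = 256 + 128 + 32 + 8 + 1 in binary powers of 2.
So 4^425 ≡ 478 · 238 · 604 · 9 · 4 ≡ 169 (mod 851).
Squaring chain: 169; never reaches −1, so base 4 is a Miller–Rabin witness that 851 is composite.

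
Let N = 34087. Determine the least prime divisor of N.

89

34087 is odd.
Digit sum 22, not divisible by 3.
Ends in 7: not divisible by 5.
7: 34087 = 7·4869 + 4
11: 34087 = 11·3098 + 9
13: 34087 = 13·2622 + 1
17: 34087 = 17·2005 + 2
19: 34087 = 19·1794 + 1
23: 34087 = 23·1482 + 1
29: 34087 = 29·1175 + 12
31: 34087 = 31·1099 + 18
37: 34087 = 37·921 + 10
41: 34087 = 41·831 + 16
43: 34087 = 43·792 + 31
47: 34087 = 47·725 + 12
53: 34087 = 53·643 + 8
59: 34087 = 59·577 + 44
61: 34087 = 61·558 + 49
67: 34087 = 67·508 + 51
71: 34087 = 71·480 + 7
73: 34087 = 73·466 + 69
79: 34087 = 79·431 + 38
83: 34087 = 83·410 + 57
89: 34087 = 89·383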